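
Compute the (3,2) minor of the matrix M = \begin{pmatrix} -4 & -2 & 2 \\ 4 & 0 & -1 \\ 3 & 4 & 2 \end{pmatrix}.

The minor is -4.

Delete row 3 and column 2; the remaining 2×2 submatrix is [-4 2; 4 -1].
Its determinant is (-4)·(-1) − 2·4 = -4.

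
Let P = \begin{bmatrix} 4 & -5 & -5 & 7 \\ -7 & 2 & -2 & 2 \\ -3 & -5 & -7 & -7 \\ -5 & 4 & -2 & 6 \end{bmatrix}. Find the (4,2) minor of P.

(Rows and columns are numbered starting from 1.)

Delete row 4 and column 2; the remaining 3×3 submatrix is [4 -5 7; -7 -2 2; -3 -7 -7].
Its determinant is 688.

The minor is 688.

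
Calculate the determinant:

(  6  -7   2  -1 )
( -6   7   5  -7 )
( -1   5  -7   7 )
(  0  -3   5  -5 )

-16

Expand along row 4 (it has 1 zero):
  + (-3) · M_42   where M_42 = det([6 2 -1; -6 5 -7; -1 -7 7]) = -33
  − (5) · M_43   where M_43 = det([6 -7 -1; -6 7 -7; -1 5 7]) = 184
  + (-5) · M_44   where M_44 = det([6 -7 2; -6 7 5; -1 5 -7]) = -161
det = (+1)·(-3)·(-33) + (-1)·(5)·(184) + (+1)·(-5)·(-161) = -16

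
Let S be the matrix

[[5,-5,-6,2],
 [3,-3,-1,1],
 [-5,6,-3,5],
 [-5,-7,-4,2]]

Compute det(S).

det(S) = -1026

Expand along row 1:
  + (5) · M_11   where M_11 = det([-3 -1 1; 6 -3 5; -7 -4 2]) = -40
  − (-5) · M_12   where M_12 = det([3 -1 1; -5 -3 5; -5 -4 2]) = 62
  + (-6) · M_13   where M_13 = det([3 -3 1; -5 6 5; -5 -7 2]) = 251
  − (2) · M_14   where M_14 = det([3 -3 -1; -5 6 -3; -5 -7 -4]) = -185
det = (+1)·(5)·(-40) + (-1)·(-5)·(62) + (+1)·(-6)·(251) + (-1)·(2)·(-185) = -1026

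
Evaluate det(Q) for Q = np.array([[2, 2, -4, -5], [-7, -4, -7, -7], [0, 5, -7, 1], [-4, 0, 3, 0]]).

-1965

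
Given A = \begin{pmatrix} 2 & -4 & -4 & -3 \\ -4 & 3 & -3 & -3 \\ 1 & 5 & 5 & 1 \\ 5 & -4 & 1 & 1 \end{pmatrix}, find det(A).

The determinant is 29.

Expand along row 1:
  + (2) · M_11   where M_11 = det([3 -3 -3; 5 5 1; -4 1 1]) = -36
  − (-4) · M_12   where M_12 = det([-4 -3 -3; 1 5 1; 5 1 1]) = 44
  + (-4) · M_13   where M_13 = det([-4 3 -3; 1 5 1; 5 -4 1]) = 63
  − (-3) · M_14   where M_14 = det([-4 3 -3; 1 5 5; 5 -4 1]) = 59
det = (+1)·(2)·(-36) + (-1)·(-4)·(44) + (+1)·(-4)·(63) + (-1)·(-3)·(59) = 29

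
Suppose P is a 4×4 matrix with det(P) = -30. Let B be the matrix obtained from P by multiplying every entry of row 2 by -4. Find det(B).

Scaling one row by -4 multiplies the determinant by -4.
det(B) = (-4)·(-30) = 120

det(B) = 120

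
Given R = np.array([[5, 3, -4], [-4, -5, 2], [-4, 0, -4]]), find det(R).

Expand along column 2:
  − 3 · |-4 2; -4 -4| = −3·(16 − (-8)) = -72
  + (-5) · |5 -4; -4 -4| = (-5)·(-20 − 16) = 180
Sum: (-72) + (180) = 108

The determinant is 108.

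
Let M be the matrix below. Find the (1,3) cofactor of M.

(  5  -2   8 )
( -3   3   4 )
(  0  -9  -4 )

27

Delete row 1 and column 3; the remaining 2×2 submatrix is [-3 3; 0 -9].
Its determinant is (-3)·(-9) − 3·0 = 27.
The cofactor carries sign (−1)^(1+3) = +1, so C_{1,3} = +(27) = 27.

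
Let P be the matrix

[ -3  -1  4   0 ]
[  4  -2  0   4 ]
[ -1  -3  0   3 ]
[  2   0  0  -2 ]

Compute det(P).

Expand along column 3 (it has 3 zeros):
  + (4) · M_13   where M_13 = det([4 -2 4; -1 -3 3; 2 0 -2]) = 40
det = (+1)·(4)·(40) = 160

The determinant is 160.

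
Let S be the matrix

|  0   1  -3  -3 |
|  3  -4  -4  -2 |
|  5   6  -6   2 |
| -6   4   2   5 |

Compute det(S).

Expand along row 1 (it has 1 zero):
  − (1) · M_12   where M_12 = det([3 -4 -2; 5 -6 2; -6 2 5]) = 98
  + (-3) · M_13   where M_13 = det([3 -4 -2; 5 6 2; -6 4 5]) = 102
  − (-3) · M_14   where M_14 = det([3 -4 -4; 5 6 -6; -6 4 2]) = -220
det = (-1)·(1)·(98) + (+1)·(-3)·(102) + (-1)·(-3)·(-220) = -1064

det(S) = -1064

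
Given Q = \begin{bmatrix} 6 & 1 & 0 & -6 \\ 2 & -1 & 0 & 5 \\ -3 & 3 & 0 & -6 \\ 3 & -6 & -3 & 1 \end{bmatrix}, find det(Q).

|Q| = -225

Expand along column 3 (it has 3 zeros):
  − (-3) · M_43   where M_43 = det([6 1 -6; 2 -1 5; -3 3 -6]) = -75
det = (-1)·(-3)·(-75) = -225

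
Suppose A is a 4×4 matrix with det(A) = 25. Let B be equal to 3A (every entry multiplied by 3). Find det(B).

|B| = 2025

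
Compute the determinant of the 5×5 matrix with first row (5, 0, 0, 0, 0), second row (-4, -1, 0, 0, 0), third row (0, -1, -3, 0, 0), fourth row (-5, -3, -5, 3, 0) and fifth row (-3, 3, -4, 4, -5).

The matrix is lower triangular, so the determinant is the product of the diagonal entries:
det = (5) · (-1) · (-3) · (3) · (-5) = -225

-225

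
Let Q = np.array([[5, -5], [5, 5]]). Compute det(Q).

50

det(Q) = 5·5 − (-5)·5 = 25 − (-25) = 50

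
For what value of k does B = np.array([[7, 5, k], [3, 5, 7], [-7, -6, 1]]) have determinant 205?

Expanding along the row containing k, det(B) is linear in k: det(B) = (17)·k + (69).
Set (17)·k + (69) = 205  ⇒  (17)·k = 136  ⇒  k = 8.

k = 8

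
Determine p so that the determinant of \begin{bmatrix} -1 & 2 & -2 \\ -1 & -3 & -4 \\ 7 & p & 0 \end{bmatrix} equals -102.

Expanding along the row containing p, det(M) is linear in p: det(M) = (-2)·p + (-98).
Set (-2)·p + (-98) = -102  ⇒  (-2)·p = -4  ⇒  p = 2.

p = 2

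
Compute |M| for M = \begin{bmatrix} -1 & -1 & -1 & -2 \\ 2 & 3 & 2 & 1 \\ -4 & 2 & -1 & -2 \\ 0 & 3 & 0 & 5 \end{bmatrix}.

The determinant is -42.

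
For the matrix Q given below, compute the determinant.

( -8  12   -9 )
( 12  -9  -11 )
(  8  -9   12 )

|Q| = -804

Expand along row 1:
  + (-8) · |-9 -11; -9 12| = (-8)·(-108 − 99) = 1656
  − 12 · |12 -11; 8 12| = −12·(144 − (-88)) = -2784
  + (-9) · |12 -9; 8 -9| = (-9)·(-108 − (-72)) = 324
Sum: (1656) + (-2784) + (324) = -804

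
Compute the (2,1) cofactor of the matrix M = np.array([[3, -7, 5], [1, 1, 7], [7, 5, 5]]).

60

Delete row 2 and column 1; the remaining 2×2 submatrix is [-7 5; 5 5].
Its determinant is (-7)·5 − 5·5 = -60.
The cofactor carries sign (−1)^(2+1) = −1, so C_{2,1} = −(-60) = 60.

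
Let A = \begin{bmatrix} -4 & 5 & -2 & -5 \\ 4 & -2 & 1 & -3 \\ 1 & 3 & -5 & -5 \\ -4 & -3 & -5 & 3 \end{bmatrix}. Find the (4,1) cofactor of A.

97

Delete row 4 and column 1; the remaining 3×3 submatrix is [5 -2 -5; -2 1 -3; 3 -5 -5].
Its determinant is -97.
The cofactor carries sign (−1)^(4+1) = −1, so C_{4,1} = −(-97) = 97.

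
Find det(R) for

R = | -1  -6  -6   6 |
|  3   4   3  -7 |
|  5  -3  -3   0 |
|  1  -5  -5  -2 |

|R| = -198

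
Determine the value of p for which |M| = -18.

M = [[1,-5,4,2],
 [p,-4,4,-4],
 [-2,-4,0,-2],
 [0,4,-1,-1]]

p = -3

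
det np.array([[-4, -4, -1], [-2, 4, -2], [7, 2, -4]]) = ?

Expand along column 1:
  + (-4) · |4 -2; 2 -4| = (-4)·(-16 − (-4)) = 48
  − (-2) · |-4 -1; 2 -4| = −(-2)·(16 − (-2)) = 36
  + 7 · |-4 -1; 4 -2| = 7·(8 − (-4)) = 84
Sum: (48) + (36) + (84) = 168

The determinant is 168.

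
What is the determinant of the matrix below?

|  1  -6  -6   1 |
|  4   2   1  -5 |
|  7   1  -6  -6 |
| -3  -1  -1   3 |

Expand along row 1:
  + (1) · M_11   where M_11 = det([2 1 -5; 1 -6 -6; -1 -1 3]) = -10
  − (-6) · M_12   where M_12 = det([4 1 -5; 7 -6 -6; -3 -1 3]) = 26
  + (-6) · M_13   where M_13 = det([4 2 -5; 7 1 -6; -3 -1 3]) = 2
  − (1) · M_14   where M_14 = det([4 2 1; 7 1 -6; -3 -1 -1]) = 18
det = (+1)·(1)·(-10) + (-1)·(-6)·(26) + (+1)·(-6)·(2) + (-1)·(1)·(18) = 116

116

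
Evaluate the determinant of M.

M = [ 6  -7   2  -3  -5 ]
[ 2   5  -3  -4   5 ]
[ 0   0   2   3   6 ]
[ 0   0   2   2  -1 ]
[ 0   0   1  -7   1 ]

-5060

M is block upper-triangular with a 2×2 block and a 3×3 block on the diagonal, so its determinant equals the product of the determinants of the diagonal blocks.
det of the 2×2 block = 44
det of the 3×3 block = -115
det = (44)·(-115) = -5060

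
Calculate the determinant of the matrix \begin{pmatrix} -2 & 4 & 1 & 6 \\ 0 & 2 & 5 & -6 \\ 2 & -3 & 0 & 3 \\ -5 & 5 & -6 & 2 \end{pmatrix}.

Expand along row 2 (it has 1 zero):
  + (2) · M_22   where M_22 = det([-2 1 6; 2 0 3; -5 -6 2]) = -127
  − (5) · M_23   where M_23 = det([-2 4 6; 2 -3 3; -5 5 2]) = -64
  + (-6) · M_24   where M_24 = det([-2 4 1; 2 -3 0; -5 5 -6]) = 7
det = (+1)·(2)·(-127) + (-1)·(5)·(-64) + (+1)·(-6)·(7) = 24

24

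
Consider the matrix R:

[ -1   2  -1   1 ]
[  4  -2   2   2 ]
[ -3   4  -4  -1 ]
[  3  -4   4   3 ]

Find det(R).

Expand along row 1:
  + (-1) · M_11   where M_11 = det([-2 2 2; 4 -4 -1; -4 4 3]) = 0
  − (2) · M_12   where M_12 = det([4 2 2; -3 -4 -1; 3 4 3]) = -20
  + (-1) · M_13   where M_13 = det([4 -2 2; -3 4 -1; 3 -4 3]) = 20
  − (1) · M_14   where M_14 = det([4 -2 2; -3 4 -4; 3 -4 4]) = 0
det = (+1)·(-1)·(0) + (-1)·(2)·(-20) + (+1)·(-1)·(20) + (-1)·(1)·(0) = 20

The determinant is 20.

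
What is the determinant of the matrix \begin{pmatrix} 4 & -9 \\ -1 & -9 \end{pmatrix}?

det = 4·(-9) − (-9)·(-1) = -36 − 9 = -45

-45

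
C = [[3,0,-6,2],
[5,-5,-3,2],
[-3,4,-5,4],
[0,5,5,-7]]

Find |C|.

det(C) = 213

Expand along row 1 (it has 1 zero):
  + (3) · M_11   where M_11 = det([-5 -3 2; 4 -5 4; 5 5 -7]) = -129
  + (-6) · M_13   where M_13 = det([5 -5 2; -3 4 4; 0 5 -7]) = -165
  − (2) · M_14   where M_14 = det([5 -5 -3; -3 4 -5; 0 5 5]) = 195
det = (+1)·(3)·(-129) + (+1)·(-6)·(-165) + (-1)·(2)·(195) = 213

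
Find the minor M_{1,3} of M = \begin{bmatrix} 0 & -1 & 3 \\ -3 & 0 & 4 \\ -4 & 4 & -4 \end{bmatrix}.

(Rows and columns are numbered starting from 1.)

-12

Delete row 1 and column 3; the remaining 2×2 submatrix is [-3 0; -4 4].
Its determinant is (-3)·4 − 0·(-4) = -12.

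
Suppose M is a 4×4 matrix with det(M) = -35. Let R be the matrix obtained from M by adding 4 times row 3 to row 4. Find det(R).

Adding a multiple of one row to another leaves the determinant unchanged.
det(R) = (1)·(-35) = -35

|R| = -35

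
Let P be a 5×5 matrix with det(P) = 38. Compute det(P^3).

54872

det(P^3) = (det P)^3 = (38)^3 = 54872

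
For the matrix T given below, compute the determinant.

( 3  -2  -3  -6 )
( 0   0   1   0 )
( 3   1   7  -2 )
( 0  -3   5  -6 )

Expand along row 2 (it has 3 zeros):
  − (1) · M_23   where M_23 = det([3 -2 -6; 3 1 -2; 0 -3 -6]) = -18
det = (-1)·(1)·(-18) = 18

18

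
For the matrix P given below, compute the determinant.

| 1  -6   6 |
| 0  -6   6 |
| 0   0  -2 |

P is upper triangular, so det(P) is the product of the diagonal entries:
det = (1) · (-6) · (-2) = 12

12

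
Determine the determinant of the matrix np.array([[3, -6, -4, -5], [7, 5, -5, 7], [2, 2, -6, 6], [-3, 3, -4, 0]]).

The determinant is 1984.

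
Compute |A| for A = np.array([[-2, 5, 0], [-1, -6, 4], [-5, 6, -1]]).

The determinant is -69.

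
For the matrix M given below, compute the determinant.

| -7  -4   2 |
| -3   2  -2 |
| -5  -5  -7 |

Expand along column 1:
  + (-7) · |2 -2; -5 -7| = (-7)·(-14 − 10) = 168
  − (-3) · |-4 2; -5 -7| = −(-3)·(28 − (-10)) = 114
  + (-5) · |-4 2; 2 -2| = (-5)·(8 − 4) = -20
Sum: (168) + (114) + (-20) = 262

|M| = 262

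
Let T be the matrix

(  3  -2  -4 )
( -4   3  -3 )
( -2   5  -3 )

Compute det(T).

86

Expand along row 1:
  + 3 · |3 -3; 5 -3| = 3·(-9 − (-15)) = 18
  − (-2) · |-4 -3; -2 -3| = −(-2)·(12 − 6) = 12
  + (-4) · |-4 3; -2 5| = (-4)·(-20 − (-6)) = 56
Sum: (18) + (12) + (56) = 86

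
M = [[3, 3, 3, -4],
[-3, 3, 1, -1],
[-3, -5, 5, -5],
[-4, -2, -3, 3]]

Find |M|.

Expand along row 1:
  + (3) · M_11   where M_11 = det([3 1 -1; -5 5 -5; -2 -3 3]) = 0
  − (3) · M_12   where M_12 = det([-3 1 -1; -3 5 -5; -4 -3 3]) = 0
  + (3) · M_13   where M_13 = det([-3 3 -1; -3 -5 -5; -4 -2 3]) = 176
  − (-4) · M_14   where M_14 = det([-3 3 1; -3 -5 5; -4 -2 -3]) = -176
det = (+1)·(3)·(0) + (-1)·(3)·(0) + (+1)·(3)·(176) + (-1)·(-4)·(-176) = -176

det(M) = -176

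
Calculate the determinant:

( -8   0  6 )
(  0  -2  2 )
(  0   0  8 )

The determinant is 128.

The matrix is upper triangular, so the determinant is the product of the diagonal entries:
det = (-8) · (-2) · (8) = 128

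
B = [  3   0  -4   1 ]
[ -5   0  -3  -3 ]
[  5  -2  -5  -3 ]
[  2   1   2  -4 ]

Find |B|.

Expand along column 2 (it has 2 zeros):
  − (-2) · M_32   where M_32 = det([3 -4 1; -5 -3 -3; 2 2 -4]) = 154
  + (1) · M_42   where M_42 = det([3 -4 1; -5 -3 -3; 5 -5 -3]) = 142
det = (-1)·(-2)·(154) + (+1)·(1)·(142) = 450

The determinant is 450.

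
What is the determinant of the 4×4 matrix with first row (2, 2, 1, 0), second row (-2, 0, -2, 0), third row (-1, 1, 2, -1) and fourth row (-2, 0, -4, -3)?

The determinant is -50.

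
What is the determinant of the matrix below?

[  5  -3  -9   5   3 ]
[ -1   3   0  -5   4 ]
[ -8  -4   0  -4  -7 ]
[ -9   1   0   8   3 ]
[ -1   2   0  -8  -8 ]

Expand along column 3 (it has 4 zeros):
  + (-9) · M_13   where M_13 = det([-1 3 -5 4; -8 -4 -4 -7; -9 1 8 3; -1 2 -8 -8]) = -5427
det = (+1)·(-9)·(-5427) = 48843

The determinant is 48843.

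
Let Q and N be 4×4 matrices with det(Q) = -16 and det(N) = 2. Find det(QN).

det(QN) = -32

det(QN) = det(Q)·det(N) = (-16)·(2) = -32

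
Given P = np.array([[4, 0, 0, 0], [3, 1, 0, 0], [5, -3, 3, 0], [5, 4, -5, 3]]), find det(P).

P is lower triangular, so det(P) is the product of the diagonal entries:
det = (4) · (1) · (3) · (3) = 36

|P| = 36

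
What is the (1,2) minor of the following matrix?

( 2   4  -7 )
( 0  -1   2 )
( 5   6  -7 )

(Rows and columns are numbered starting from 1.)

The minor is -10.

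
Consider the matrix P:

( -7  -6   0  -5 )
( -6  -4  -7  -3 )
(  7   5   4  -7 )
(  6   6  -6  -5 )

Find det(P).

det(P) = -109

Expand along row 1 (it has 1 zero):
  + (-7) · M_11   where M_11 = det([-4 -7 -3; 5 4 -7; 6 -6 -5]) = 529
  − (-6) · M_12   where M_12 = det([-6 -7 -3; 7 4 -7; 6 -6 -5]) = 619
  − (-5) · M_14   where M_14 = det([-6 -4 -7; 7 5 4; 6 6 -6]) = -24
det = (+1)·(-7)·(529) + (-1)·(-6)·(619) + (-1)·(-5)·(-24) = -109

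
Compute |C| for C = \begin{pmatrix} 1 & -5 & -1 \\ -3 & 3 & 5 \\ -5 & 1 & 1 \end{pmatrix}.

Expand along column 1:
  + 1 · |3 5; 1 1| = 1·(3 − 5) = -2
  − (-3) · |-5 -1; 1 1| = −(-3)·(-5 − (-1)) = -12
  + (-5) · |-5 -1; 3 5| = (-5)·(-25 − (-3)) = 110
Sum: (-2) + (-12) + (110) = 96

The determinant is 96.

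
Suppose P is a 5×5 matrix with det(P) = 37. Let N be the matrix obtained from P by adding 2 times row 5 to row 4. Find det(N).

Adding a multiple of one row to another leaves the determinant unchanged.
det(N) = (1)·(37) = 37

37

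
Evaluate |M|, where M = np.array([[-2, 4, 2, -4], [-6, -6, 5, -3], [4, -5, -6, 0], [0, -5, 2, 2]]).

Expand along row 3 (it has 1 zero):
  + (4) · M_31   where M_31 = det([4 2 -4; -6 5 -3; -5 2 2]) = 66
  − (-5) · M_32   where M_32 = det([-2 2 -4; -6 5 -3; 0 2 2]) = 40
  + (-6) · M_33   where M_33 = det([-2 4 -4; -6 -6 -3; 0 -5 2]) = -18
det = (+1)·(4)·(66) + (-1)·(-5)·(40) + (+1)·(-6)·(-18) = 572

det(M) = 572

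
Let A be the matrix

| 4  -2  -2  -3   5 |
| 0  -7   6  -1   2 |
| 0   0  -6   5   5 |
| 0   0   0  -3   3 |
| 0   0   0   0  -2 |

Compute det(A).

1008

A is upper triangular, so det(A) is the product of the diagonal entries:
det = (4) · (-7) · (-6) · (-3) · (-2) = 1008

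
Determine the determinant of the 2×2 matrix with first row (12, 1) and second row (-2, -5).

det = 12·(-5) − 1·(-2) = -60 − (-2) = -58

-58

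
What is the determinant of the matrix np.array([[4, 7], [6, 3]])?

-30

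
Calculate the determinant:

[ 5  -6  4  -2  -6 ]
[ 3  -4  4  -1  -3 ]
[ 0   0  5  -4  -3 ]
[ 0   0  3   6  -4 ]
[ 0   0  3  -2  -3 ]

92

The matrix is block upper-triangular with a 2×2 block and a 3×3 block on the diagonal, so its determinant equals the product of the determinants of the diagonal blocks.
det of the 2×2 block = -2
det of the 3×3 block = -46
det = (-2)·(-46) = 92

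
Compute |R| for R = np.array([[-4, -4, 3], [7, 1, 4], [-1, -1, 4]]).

78

Expand along row 1:
  + (-4) · |1 4; -1 4| = (-4)·(4 − (-4)) = -32
  − (-4) · |7 4; -1 4| = −(-4)·(28 − (-4)) = 128
  + 3 · |7 1; -1 -1| = 3·(-7 − (-1)) = -18
Sum: (-32) + (128) + (-18) = 78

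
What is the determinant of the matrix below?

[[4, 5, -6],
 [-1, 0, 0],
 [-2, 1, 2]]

The determinant is 16.

Expand along row 2:
  − (-1) · |5 -6; 1 2| = −(-1)·(10 − (-6)) = 16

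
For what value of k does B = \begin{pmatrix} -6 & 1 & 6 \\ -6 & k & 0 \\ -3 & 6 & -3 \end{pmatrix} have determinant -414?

k = -5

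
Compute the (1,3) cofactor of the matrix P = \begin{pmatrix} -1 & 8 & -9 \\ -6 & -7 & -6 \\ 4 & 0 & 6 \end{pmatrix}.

28

Delete row 1 and column 3; the remaining 2×2 submatrix is [-6 -7; 4 0].
Its determinant is (-6)·0 − (-7)·4 = 28.
The cofactor carries sign (−1)^(1+3) = +1, so C_{1,3} = +(28) = 28.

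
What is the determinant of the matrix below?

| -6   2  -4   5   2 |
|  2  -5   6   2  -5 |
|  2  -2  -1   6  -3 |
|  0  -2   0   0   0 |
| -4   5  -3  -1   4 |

The determinant is 228.

Expand along row 4 (it has 4 zeros):
  + (-2) · M_42   where M_42 = det([-6 -4 5 2; 2 6 2 -5; 2 -1 6 -3; -4 -3 -1 4]) = -114
det = (+1)·(-2)·(-114) = 228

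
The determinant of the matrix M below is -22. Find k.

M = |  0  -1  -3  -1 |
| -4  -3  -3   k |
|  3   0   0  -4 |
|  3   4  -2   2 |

k = 2

Expanding along the column containing k, det(M) is linear in k: det(M) = (-42)·k + (62).
Set (-42)·k + (62) = -22  ⇒  (-42)·k = -84  ⇒  k = 2.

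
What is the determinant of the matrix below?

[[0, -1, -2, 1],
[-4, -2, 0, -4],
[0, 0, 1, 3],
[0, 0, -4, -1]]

The matrix is block upper-triangular with a 2×2 block and a 2×2 block on the diagonal, so its determinant equals the product of the determinants of the diagonal blocks.
det of the 2×2 block = -4
det of the 2×2 block = 11
det = (-4)·(11) = -44

The determinant is -44.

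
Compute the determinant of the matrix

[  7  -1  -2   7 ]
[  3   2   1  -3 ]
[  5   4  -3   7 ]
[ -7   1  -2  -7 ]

928

Expand along row 1:
  + (7) · M_11   where M_11 = det([2 1 -3; 4 -3 7; 1 -2 -7]) = 120
  − (-1) · M_12   where M_12 = det([3 1 -3; 5 -3 7; -7 -2 -7]) = 184
  + (-2) · M_13   where M_13 = det([3 2 -3; 5 4 7; -7 1 -7]) = -232
  − (7) · M_14   where M_14 = det([3 2 1; 5 4 -3; -7 1 -2]) = 80
det = (+1)·(7)·(120) + (-1)·(-1)·(184) + (+1)·(-2)·(-232) + (-1)·(7)·(80) = 928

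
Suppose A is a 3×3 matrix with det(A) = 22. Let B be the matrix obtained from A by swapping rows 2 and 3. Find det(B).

Swapping two rows multiplies the determinant by −1.
det(B) = (-1)·(22) = -22

-22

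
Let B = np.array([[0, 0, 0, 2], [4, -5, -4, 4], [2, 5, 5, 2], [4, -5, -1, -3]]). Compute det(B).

det(B) = -180

Expand along row 1 (it has 3 zeros):
  − (2) · M_14   where M_14 = det([4 -5 -4; 2 5 5; 4 -5 -1]) = 90
det = (-1)·(2)·(90) = -180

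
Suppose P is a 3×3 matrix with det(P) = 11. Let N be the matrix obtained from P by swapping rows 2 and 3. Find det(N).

Swapping two rows multiplies the determinant by −1.
det(N) = (-1)·(11) = -11

-11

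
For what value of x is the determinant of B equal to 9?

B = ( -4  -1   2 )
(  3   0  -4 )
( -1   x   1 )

Expanding along the row containing x, det(B) is linear in x: det(B) = (-10)·x + (-1).
Set (-10)·x + (-1) = 9  ⇒  (-10)·x = 10  ⇒  x = -1.

-1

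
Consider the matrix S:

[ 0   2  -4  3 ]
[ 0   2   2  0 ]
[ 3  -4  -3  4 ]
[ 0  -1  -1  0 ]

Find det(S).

Expand along column 1 (it has 3 zeros):
  + (3) · M_31   where M_31 = det([2 -4 3; 2 2 0; -1 -1 0]) = 0
det = (+1)·(3)·(0) = 0

|S| = 0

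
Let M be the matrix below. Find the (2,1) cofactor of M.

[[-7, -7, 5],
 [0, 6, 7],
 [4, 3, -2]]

Delete row 2 and column 1; the remaining 2×2 submatrix is [-7 5; 3 -2].
Its determinant is (-7)·(-2) − 5·3 = -1.
The cofactor carries sign (−1)^(2+1) = −1, so C_{2,1} = −(-1) = 1.

1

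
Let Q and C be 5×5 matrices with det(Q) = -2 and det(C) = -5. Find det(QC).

det(QC) = 10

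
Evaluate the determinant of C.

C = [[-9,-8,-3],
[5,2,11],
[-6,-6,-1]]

-34

Expand along row 1:
  + (-9) · |2 11; -6 -1| = (-9)·(-2 − (-66)) = -576
  − (-8) · |5 11; -6 -1| = −(-8)·(-5 − (-66)) = 488
  + (-3) · |5 2; -6 -6| = (-3)·(-30 − (-12)) = 54
Sum: (-576) + (488) + (54) = -34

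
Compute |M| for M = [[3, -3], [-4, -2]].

det(M) = 3·(-2) − (-3)·(-4) = -6 − 12 = -18

-18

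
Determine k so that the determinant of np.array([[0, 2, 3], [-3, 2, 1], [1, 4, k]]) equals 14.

9

Expanding along the column containing k, det(A) is linear in k: det(A) = (6)·k + (-40).
Set (6)·k + (-40) = 14  ⇒  (6)·k = 54  ⇒  k = 9.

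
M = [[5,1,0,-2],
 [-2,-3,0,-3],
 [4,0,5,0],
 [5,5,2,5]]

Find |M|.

Expand along row 3 (it has 2 zeros):
  + (4) · M_31   where M_31 = det([1 0 -2; -3 0 -3; 5 2 5]) = 18
  + (5) · M_33   where M_33 = det([5 1 -2; -2 -3 -3; 5 5 5]) = -15
det = (+1)·(4)·(18) + (+1)·(5)·(-15) = -3

-3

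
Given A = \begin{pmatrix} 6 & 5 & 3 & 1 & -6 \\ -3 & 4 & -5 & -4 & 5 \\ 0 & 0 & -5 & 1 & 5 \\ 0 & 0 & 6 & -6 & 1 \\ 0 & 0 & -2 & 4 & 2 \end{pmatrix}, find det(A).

4914

A is block upper-triangular with a 2×2 block and a 3×3 block on the diagonal, so its determinant equals the product of the determinants of the diagonal blocks.
det of the 2×2 block = 39
det of the 3×3 block = 126
det = (39)·(126) = 4914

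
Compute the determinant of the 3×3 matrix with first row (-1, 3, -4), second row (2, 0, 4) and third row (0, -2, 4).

-16

Expand along column 1:
  + (-1) · |0 4; -2 4| = (-1)·(0 − (-8)) = -8
  − 2 · |3 -4; -2 4| = −2·(12 − 8) = -8
Sum: (-8) + (-8) = -16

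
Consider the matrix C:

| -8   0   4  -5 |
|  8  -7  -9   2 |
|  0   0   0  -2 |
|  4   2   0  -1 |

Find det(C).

Expand along row 3 (it has 3 zeros):
  − (-2) · M_34   where M_34 = det([-8 0 4; 8 -7 -9; 4 2 0]) = 32
det = (-1)·(-2)·(32) = 64

64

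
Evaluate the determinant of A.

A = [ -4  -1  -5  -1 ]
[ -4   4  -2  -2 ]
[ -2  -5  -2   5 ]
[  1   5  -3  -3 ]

Expand along row 1:
  + (-4) · M_11   where M_11 = det([4 -2 -2; -5 -2 5; 5 -3 -3]) = 14
  − (-1) · M_12   where M_12 = det([-4 -2 -2; -2 -2 5; 1 -3 -3]) = -98
  + (-5) · M_13   where M_13 = det([-4 4 -2; -2 -5 5; 1 5 -3]) = 46
  − (-1) · M_14   where M_14 = det([-4 4 -2; -2 -5 -2; 1 5 -3]) = -122
det = (+1)·(-4)·(14) + (-1)·(-1)·(-98) + (+1)·(-5)·(46) + (-1)·(-1)·(-122) = -506

-506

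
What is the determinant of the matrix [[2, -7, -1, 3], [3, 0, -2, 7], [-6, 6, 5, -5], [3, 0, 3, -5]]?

-1119

Expand along column 2 (it has 2 zeros):
  − (-7) · M_12   where M_12 = det([3 -2 7; -6 5 -5; 3 3 -5]) = -171
  − (6) · M_32   where M_32 = det([2 -1 3; 3 -2 7; 3 3 -5]) = -13
det = (-1)·(-7)·(-171) + (-1)·(6)·(-13) = -1119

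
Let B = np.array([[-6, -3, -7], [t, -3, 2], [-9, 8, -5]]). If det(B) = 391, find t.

t = -2

Expanding along the column containing t, det(B) is linear in t: det(B) = (-71)·t + (249).
Set (-71)·t + (249) = 391  ⇒  (-71)·t = 142  ⇒  t = -2.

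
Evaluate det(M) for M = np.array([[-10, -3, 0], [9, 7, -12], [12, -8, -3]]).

Expand along row 1:
  + (-10) · |7 -12; -8 -3| = (-10)·(-21 − 96) = 1170
  − (-3) · |9 -12; 12 -3| = −(-3)·(-27 − (-144)) = 351
Sum: (1170) + (351) = 1521

1521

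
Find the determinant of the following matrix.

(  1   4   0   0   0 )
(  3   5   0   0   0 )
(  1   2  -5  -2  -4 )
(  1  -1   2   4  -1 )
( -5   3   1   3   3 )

The matrix is block lower-triangular with a 2×2 block and a 3×3 block on the diagonal, so its determinant equals the product of the determinants of the diagonal blocks.
det of the 2×2 block = -7
det of the 3×3 block = -69
det = (-7)·(-69) = 483

The determinant is 483.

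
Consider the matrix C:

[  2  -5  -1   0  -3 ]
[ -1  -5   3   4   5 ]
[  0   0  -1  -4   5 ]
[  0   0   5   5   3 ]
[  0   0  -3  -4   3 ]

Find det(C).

-660

C is block upper-triangular with a 2×2 block and a 3×3 block on the diagonal, so its determinant equals the product of the determinants of the diagonal blocks.
det of the 2×2 block = -15
det of the 3×3 block = 44
det = (-15)·(44) = -660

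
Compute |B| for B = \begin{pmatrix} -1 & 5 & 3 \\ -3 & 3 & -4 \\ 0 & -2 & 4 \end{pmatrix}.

|B| = 74

Expand along row 3:
  − (-2) · |-1 3; -3 -4| = −(-2)·(4 − (-9)) = 26
  + 4 · |-1 5; -3 3| = 4·(-3 − (-15)) = 48
Sum: (26) + (48) = 74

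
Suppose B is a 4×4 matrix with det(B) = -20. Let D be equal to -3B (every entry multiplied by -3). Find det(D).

For a 4×4 matrix, det(-3B) = (-3)^4·det(B) = 81·det(B).
det(D) = (81)·(-20) = -1620

det(D) = -1620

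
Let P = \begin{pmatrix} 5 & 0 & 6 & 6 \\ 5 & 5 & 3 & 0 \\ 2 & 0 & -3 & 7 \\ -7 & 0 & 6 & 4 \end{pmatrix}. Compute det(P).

Expand along column 2 (it has 3 zeros):
  + (5) · M_22   where M_22 = det([5 6 6; 2 -3 7; -7 6 4]) = -666
det = (+1)·(5)·(-666) = -3330

-3330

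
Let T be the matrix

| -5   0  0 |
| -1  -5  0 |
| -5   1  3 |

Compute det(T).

T is lower triangular, so det(T) is the product of the diagonal entries:
det = (-5) · (-5) · (3) = 75

75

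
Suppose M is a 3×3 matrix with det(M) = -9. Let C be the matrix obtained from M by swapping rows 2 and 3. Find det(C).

|C| = 9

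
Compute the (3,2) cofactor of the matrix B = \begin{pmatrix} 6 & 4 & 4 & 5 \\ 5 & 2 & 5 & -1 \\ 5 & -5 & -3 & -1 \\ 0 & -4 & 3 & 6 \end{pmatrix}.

The cofactor is -153.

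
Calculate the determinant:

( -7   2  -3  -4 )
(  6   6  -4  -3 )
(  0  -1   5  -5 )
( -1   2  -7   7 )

-406

Expand along row 3 (it has 1 zero):
  − (-1) · M_32   where M_32 = det([-7 -3 -4; 6 -4 -3; -1 -7 7]) = 644
  + (5) · M_33   where M_33 = det([-7 2 -4; 6 6 -3; -1 2 7]) = -486
  − (-5) · M_34   where M_34 = det([-7 2 -3; 6 6 -4; -1 2 -7]) = 276
det = (-1)·(-1)·(644) + (+1)·(5)·(-486) + (-1)·(-5)·(276) = -406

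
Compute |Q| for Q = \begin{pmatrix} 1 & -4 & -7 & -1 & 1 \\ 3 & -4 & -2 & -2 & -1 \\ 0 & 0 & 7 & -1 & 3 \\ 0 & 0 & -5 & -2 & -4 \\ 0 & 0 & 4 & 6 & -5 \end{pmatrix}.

det(Q) = 1704

Q is block upper-triangular with a 2×2 block and a 3×3 block on the diagonal, so its determinant equals the product of the determinants of the diagonal blocks.
det of the 2×2 block = 8
det of the 3×3 block = 213
det = (8)·(213) = 1704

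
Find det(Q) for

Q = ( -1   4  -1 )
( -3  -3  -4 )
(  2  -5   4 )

Expand along column 1:
  + (-1) · |-3 -4; -5 4| = (-1)·(-12 − 20) = 32
  − (-3) · |4 -1; -5 4| = −(-3)·(16 − 5) = 33
  + 2 · |4 -1; -3 -4| = 2·(-16 − 3) = -38
Sum: (32) + (33) + (-38) = 27

|Q| = 27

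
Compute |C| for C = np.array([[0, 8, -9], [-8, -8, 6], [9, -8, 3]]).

The determinant is -600.

Expand along row 1:
  − 8 · |-8 6; 9 3| = −8·(-24 − 54) = 624
  + (-9) · |-8 -8; 9 -8| = (-9)·(64 − (-72)) = -1224
Sum: (624) + (-1224) = -600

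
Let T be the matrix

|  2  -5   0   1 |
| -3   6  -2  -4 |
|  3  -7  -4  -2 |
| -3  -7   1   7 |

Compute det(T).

Expand along row 1 (it has 1 zero):
  + (2) · M_11   where M_11 = det([6 -2 -4; -7 -4 -2; -7 1 7]) = -142
  − (-5) · M_12   where M_12 = det([-3 -2 -4; 3 -4 -2; -3 1 7]) = 144
  − (1) · M_14   where M_14 = det([-3 6 -2; 3 -7 -4; -3 -7 1]) = 243
det = (+1)·(2)·(-142) + (-1)·(-5)·(144) + (-1)·(1)·(243) = 193

193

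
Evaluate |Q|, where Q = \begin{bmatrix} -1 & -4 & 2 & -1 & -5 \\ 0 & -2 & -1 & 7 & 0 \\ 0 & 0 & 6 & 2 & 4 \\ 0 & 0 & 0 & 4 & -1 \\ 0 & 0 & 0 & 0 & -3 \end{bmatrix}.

-144

Q is upper triangular, so det(Q) is the product of the diagonal entries:
det = (-1) · (-2) · (6) · (4) · (-3) = -144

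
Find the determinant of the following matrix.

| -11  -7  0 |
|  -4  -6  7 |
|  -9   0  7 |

Expand along column 2:
  − (-7) · |-4 7; -9 7| = −(-7)·(-28 − (-63)) = 245
  + (-6) · |-11 0; -9 7| = (-6)·(-77 − 0) = 462
Sum: (245) + (462) = 707

707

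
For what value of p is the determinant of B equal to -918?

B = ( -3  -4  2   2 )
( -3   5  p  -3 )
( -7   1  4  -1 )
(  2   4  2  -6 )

p = 9

Expanding along the column containing p, det(B) is linear in p: det(B) = (-122)·p + (180).
Set (-122)·p + (180) = -918  ⇒  (-122)·p = -1098  ⇒  p = 9.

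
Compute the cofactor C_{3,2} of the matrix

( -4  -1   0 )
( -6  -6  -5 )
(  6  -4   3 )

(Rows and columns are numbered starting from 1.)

-20

Delete row 3 and column 2; the remaining 2×2 submatrix is [-4 0; -6 -5].
Its determinant is (-4)·(-5) − 0·(-6) = 20.
The cofactor carries sign (−1)^(3+2) = −1, so C_{3,2} = −(20) = -20.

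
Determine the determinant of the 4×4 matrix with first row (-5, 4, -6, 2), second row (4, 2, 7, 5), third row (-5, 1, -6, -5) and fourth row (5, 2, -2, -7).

Expand along row 1:
  + (-5) · M_11   where M_11 = det([2 7 5; 1 -6 -5; 2 -2 -7]) = 93
  − (4) · M_12   where M_12 = det([4 7 5; -5 -6 -5; 5 -2 -7]) = -92
  + (-6) · M_13   where M_13 = det([4 2 5; -5 1 -5; 5 2 -7]) = -183
  − (2) · M_14   where M_14 = det([4 2 7; -5 1 -6; 5 2 -2]) = -145
det = (+1)·(-5)·(93) + (-1)·(4)·(-92) + (+1)·(-6)·(-183) + (-1)·(2)·(-145) = 1291

1291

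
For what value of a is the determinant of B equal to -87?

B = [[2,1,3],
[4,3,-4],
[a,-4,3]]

Expanding along the row containing a, det(B) is linear in a: det(B) = (-13)·a + (-74).
Set (-13)·a + (-74) = -87  ⇒  (-13)·a = -13  ⇒  a = 1.

1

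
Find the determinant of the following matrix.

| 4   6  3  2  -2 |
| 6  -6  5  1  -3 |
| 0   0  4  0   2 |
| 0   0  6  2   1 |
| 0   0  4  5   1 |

The matrix is block upper-triangular with a 2×2 block and a 3×3 block on the diagonal, so its determinant equals the product of the determinants of the diagonal blocks.
det of the 2×2 block = -60
det of the 3×3 block = 32
det = (-60)·(32) = -1920

-1920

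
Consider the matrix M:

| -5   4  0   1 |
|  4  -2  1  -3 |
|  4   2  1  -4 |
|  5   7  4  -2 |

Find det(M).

Expand along row 1 (it has 1 zero):
  + (-5) · M_11   where M_11 = det([-2 1 -3; 2 1 -4; 7 4 -2]) = -55
  − (4) · M_12   where M_12 = det([4 1 -3; 4 1 -4; 5 4 -2]) = 11
  − (1) · M_14   where M_14 = det([4 -2 1; 4 2 1; 5 7 4]) = 44
det = (+1)·(-5)·(-55) + (-1)·(4)·(11) + (-1)·(1)·(44) = 187

187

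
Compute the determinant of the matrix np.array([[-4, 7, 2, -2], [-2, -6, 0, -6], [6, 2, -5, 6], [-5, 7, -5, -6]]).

The determinant is -670.

Expand along row 2 (it has 1 zero):
  − (-2) · M_21   where M_21 = det([7 2 -2; 2 -5 6; 7 -5 -6]) = 478
  + (-6) · M_22   where M_22 = det([-4 2 -2; 6 -5 6; -5 -5 -6]) = -118
  + (-6) · M_24   where M_24 = det([-4 7 2; 6 2 -5; -5 7 -5]) = 389
det = (-1)·(-2)·(478) + (+1)·(-6)·(-118) + (+1)·(-6)·(389) = -670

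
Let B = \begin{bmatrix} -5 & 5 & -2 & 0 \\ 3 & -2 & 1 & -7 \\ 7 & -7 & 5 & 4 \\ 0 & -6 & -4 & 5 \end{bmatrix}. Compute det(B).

det(B) = 303

Expand along row 1 (it has 1 zero):
  + (-5) · M_11   where M_11 = det([-2 1 -7; -7 5 4; -6 -4 5]) = -477
  − (5) · M_12   where M_12 = det([3 1 -7; 7 5 4; 0 -4 5]) = 284
  + (-2) · M_13   where M_13 = det([3 -2 -7; 7 -7 4; 0 -6 5]) = 331
det = (+1)·(-5)·(-477) + (-1)·(5)·(284) + (+1)·(-2)·(331) = 303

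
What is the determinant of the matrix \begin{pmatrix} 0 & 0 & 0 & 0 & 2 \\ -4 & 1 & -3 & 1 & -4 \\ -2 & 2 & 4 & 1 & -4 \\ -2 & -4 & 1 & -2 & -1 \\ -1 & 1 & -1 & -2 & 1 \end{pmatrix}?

The determinant is 606.

Expand along row 1 (it has 4 zeros):
  + (2) · M_15   where M_15 = det([-4 1 -3 1; -2 2 4 1; -2 -4 1 -2; -1 1 -1 -2]) = 303
det = (+1)·(2)·(303) = 606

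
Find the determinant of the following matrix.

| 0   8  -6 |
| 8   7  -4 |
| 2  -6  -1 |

372

Expand along row 1:
  − 8 · |8 -4; 2 -1| = −8·(-8 − (-8)) = 0
  + (-6) · |8 7; 2 -6| = (-6)·(-48 − 14) = 372
Sum: (0) + (372) = 372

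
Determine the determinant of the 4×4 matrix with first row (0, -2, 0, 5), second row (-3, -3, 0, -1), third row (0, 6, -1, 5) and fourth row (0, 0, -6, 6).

The determinant is -684.

Expand along column 1 (it has 3 zeros):
  − (-3) · M_21   where M_21 = det([-2 0 5; 6 -1 5; 0 -6 6]) = -228
det = (-1)·(-3)·(-228) = -684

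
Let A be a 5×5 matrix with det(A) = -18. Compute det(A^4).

104976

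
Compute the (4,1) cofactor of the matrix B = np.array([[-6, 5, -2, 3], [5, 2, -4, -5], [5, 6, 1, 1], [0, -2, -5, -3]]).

-147

Delete row 4 and column 1; the remaining 3×3 submatrix is [5 -2 3; 2 -4 -5; 6 1 1].
Its determinant is 147.
The cofactor carries sign (−1)^(4+1) = −1, so C_{4,1} = −(147) = -147.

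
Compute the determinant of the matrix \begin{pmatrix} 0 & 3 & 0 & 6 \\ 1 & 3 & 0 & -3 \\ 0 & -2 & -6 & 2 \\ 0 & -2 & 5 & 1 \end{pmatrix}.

180

Expand along column 1 (it has 3 zeros):
  − (1) · M_21   where M_21 = det([3 0 6; -2 -6 2; -2 5 1]) = -180
det = (-1)·(1)·(-180) = 180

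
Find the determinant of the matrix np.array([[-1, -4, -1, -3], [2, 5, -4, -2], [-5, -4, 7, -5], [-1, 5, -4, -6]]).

The determinant is -438.

Expand along row 1:
  + (-1) · M_11   where M_11 = det([5 -4 -2; -4 7 -5; 5 -4 -6]) = -76
  − (-4) · M_12   where M_12 = det([2 -4 -2; -5 7 -5; -1 -4 -6]) = -78
  + (-1) · M_13   where M_13 = det([2 5 -2; -5 -4 -5; -1 5 -6]) = 31
  − (-3) · M_14   where M_14 = det([2 5 -4; -5 -4 7; -1 5 -4]) = -57
det = (+1)·(-1)·(-76) + (-1)·(-4)·(-78) + (+1)·(-1)·(31) + (-1)·(-3)·(-57) = -438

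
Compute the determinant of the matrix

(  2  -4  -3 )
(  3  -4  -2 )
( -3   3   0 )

Expand along row 3:
  + (-3) · |-4 -3; -4 -2| = (-3)·(8 − 12) = 12
  − 3 · |2 -3; 3 -2| = −3·(-4 − (-9)) = -15
Sum: (12) + (-15) = -3

-3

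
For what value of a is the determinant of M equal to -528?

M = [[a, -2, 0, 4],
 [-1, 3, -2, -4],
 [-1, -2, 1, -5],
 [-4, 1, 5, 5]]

Expanding along the column containing a, det(M) is linear in a: det(M) = (124)·a + (-280).
Set (124)·a + (-280) = -528  ⇒  (124)·a = -248  ⇒  a = -2.

-2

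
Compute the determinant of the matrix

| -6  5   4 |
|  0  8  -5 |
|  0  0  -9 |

432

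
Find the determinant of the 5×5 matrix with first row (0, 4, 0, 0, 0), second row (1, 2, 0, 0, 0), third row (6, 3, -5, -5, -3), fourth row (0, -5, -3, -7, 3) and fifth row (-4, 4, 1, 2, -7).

The matrix is block lower-triangular with a 2×2 block and a 3×3 block on the diagonal, so its determinant equals the product of the determinants of the diagonal blocks.
det of the 2×2 block = -4
det of the 3×3 block = -128
det = (-4)·(-128) = 512

512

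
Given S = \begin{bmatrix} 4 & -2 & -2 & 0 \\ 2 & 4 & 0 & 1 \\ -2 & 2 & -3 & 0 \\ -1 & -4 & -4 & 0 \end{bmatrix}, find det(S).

|S| = -90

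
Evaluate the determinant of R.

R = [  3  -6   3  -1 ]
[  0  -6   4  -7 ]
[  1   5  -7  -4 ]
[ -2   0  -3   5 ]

Expand along row 2 (it has 1 zero):
  + (-6) · M_22   where M_22 = det([3 3 -1; 1 -7 -4; -2 -3 5]) = -115
  − (4) · M_23   where M_23 = det([3 -6 -1; 1 5 -4; -2 0 5]) = 47
  + (-7) · M_24   where M_24 = det([3 -6 3; 1 5 -7; -2 0 -3]) = -117
det = (+1)·(-6)·(-115) + (-1)·(4)·(47) + (+1)·(-7)·(-117) = 1321

|R| = 1321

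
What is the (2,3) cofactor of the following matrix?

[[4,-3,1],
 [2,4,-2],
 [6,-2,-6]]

-10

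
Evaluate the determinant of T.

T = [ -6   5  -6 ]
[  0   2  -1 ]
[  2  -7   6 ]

The determinant is -16.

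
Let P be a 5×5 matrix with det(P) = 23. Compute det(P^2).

det(P^2) = (det P)^2 = (23)^2 = 529

The determinant is 529.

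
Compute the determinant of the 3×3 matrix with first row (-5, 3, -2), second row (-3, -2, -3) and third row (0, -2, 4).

Expand along column 1:
  + (-5) · |-2 -3; -2 4| = (-5)·(-8 − 6) = 70
  − (-3) · |3 -2; -2 4| = −(-3)·(12 − 4) = 24
Sum: (70) + (24) = 94

94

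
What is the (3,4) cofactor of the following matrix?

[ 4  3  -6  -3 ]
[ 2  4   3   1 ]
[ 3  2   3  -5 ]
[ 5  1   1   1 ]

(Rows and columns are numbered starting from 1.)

The cofactor is -151.

Delete row 3 and column 4; the remaining 3×3 submatrix is [4 3 -6; 2 4 3; 5 1 1].
Its determinant is 151.
The cofactor carries sign (−1)^(3+4) = −1, so C_{3,4} = −(151) = -151.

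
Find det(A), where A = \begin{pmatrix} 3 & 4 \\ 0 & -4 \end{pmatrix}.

det(A) = 3·(-4) − 4·0 = -12 − 0 = -12

|A| = -12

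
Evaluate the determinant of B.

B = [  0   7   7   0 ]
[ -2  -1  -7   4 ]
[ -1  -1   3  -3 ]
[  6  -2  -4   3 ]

Expand along row 1 (it has 2 zeros):
  − (7) · M_12   where M_12 = det([-2 -7 4; -1 3 -3; 6 -4 3]) = 55
  + (7) · M_13   where M_13 = det([-2 -1 4; -1 -1 -3; 6 -2 3]) = 65
det = (-1)·(7)·(55) + (+1)·(7)·(65) = 70

det(B) = 70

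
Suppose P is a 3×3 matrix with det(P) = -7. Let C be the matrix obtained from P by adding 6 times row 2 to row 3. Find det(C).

-7

Adding a multiple of one row to another leaves the determinant unchanged.
det(C) = (1)·(-7) = -7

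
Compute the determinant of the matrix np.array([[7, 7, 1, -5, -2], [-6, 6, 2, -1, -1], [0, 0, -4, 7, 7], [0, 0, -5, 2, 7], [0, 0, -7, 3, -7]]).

The determinant is -38220.

The matrix is block upper-triangular with a 2×2 block and a 3×3 block on the diagonal, so its determinant equals the product of the determinants of the diagonal blocks.
det of the 2×2 block = 84
det of the 3×3 block = -455
det = (84)·(-455) = -38220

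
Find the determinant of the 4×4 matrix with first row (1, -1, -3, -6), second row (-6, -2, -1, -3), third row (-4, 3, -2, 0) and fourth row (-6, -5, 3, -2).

Expand along row 3 (it has 1 zero):
  + (-4) · M_31   where M_31 = det([-1 -3 -6; -2 -1 -3; -5 3 -2]) = 22
  − (3) · M_32   where M_32 = det([1 -3 -6; -6 -1 -3; -6 3 -2]) = 137
  + (-2) · M_33   where M_33 = det([1 -1 -6; -6 -2 -3; -6 -5 -2]) = -125
det = (+1)·(-4)·(22) + (-1)·(3)·(137) + (+1)·(-2)·(-125) = -249

-249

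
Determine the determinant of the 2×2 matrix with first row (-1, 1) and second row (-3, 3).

The determinant is 0.

det = (-1)·3 − 1·(-3) = -3 − (-3) = 0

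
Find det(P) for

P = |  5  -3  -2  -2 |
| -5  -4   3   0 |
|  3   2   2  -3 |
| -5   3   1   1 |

The determinant is 232.

Expand along row 2 (it has 1 zero):
  − (-5) · M_21   where M_21 = det([-3 -2 -2; 2 2 -3; 3 1 1]) = 15
  + (-4) · M_22   where M_22 = det([5 -2 -2; 3 2 -3; -5 1 1]) = -25
  − (3) · M_23   where M_23 = det([5 -3 -2; 3 2 -3; -5 3 1]) = -19
det = (-1)·(-5)·(15) + (+1)·(-4)·(-25) + (-1)·(3)·(-19) = 232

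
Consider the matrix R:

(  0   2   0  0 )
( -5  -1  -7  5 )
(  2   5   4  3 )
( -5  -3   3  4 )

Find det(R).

-512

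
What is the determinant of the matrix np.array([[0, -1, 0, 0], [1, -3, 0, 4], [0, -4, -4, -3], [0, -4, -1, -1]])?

1

Expand along row 1 (it has 3 zeros):
  − (-1) · M_12   where M_12 = det([1 0 4; 0 -4 -3; 0 -1 -1]) = 1
det = (-1)·(-1)·(1) = 1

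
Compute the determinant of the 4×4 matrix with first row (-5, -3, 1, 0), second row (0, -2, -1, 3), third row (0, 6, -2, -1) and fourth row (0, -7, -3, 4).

285

Expand along column 1 (it has 3 zeros):
  + (-5) · M_11   where M_11 = det([-2 -1 3; 6 -2 -1; -7 -3 4]) = -57
det = (+1)·(-5)·(-57) = 285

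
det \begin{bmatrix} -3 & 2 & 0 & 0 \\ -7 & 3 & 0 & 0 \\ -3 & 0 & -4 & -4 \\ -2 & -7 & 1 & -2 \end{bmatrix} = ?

The matrix is block lower-triangular with a 2×2 block and a 2×2 block on the diagonal, so its determinant equals the product of the determinants of the diagonal blocks.
det of the 2×2 block = 5
det of the 2×2 block = 12
det = (5)·(12) = 60

The determinant is 60.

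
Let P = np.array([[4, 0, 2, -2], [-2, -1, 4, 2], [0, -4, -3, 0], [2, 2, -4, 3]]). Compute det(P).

The determinant is 472.

Expand along row 3 (it has 2 zeros):
  − (-4) · M_32   where M_32 = det([4 2 -2; -2 4 2; 2 -4 3]) = 100
  + (-3) · M_33   where M_33 = det([4 0 -2; -2 -1 2; 2 2 3]) = -24
det = (-1)·(-4)·(100) + (+1)·(-3)·(-24) = 472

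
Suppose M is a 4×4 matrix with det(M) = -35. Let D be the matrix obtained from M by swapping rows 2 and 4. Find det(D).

Swapping two rows multiplies the determinant by −1.
det(D) = (-1)·(-35) = 35

35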